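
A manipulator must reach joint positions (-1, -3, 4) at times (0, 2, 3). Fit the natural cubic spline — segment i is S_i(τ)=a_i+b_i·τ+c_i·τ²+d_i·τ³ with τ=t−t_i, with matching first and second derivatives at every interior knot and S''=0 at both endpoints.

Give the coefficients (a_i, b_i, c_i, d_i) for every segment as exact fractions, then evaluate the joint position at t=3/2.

  seg 0: a=-1 b=-11/3 c=0 d=2/3
  seg 1: a=-3 b=13/3 c=4 d=-4/3
S(3/2) = -17/4

Δ: Δ0=-1, Δ1=7
row 1: diag=6, rhs=48; c'=1/6, d'=8
back: M1=8
M: M0=0, M1=8, M2=0
seg 0: a=-1, c=M0/2=0, d=(M1−M0)/(6·2)=2/3, b=Δ0−h0·(2M0+M1)/6=-11/3
seg 1: a=-3, c=M1/2=4, d=(M2−M1)/(6·1)=-4/3, b=Δ1−h1·(2M1+M2)/6=13/3
t_q=3/2 → seg 0, τ=3/2; S=-1+-11/3·τ+0·τ²+2/3·τ³=-17/4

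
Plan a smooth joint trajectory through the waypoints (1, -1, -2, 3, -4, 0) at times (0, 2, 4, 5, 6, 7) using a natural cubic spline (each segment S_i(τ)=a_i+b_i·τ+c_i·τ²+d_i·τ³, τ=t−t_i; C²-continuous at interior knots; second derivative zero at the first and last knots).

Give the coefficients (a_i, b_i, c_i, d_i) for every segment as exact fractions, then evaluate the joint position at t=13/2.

  seg 0: a=1 b=-37/157 c=0 d=-30/157
  seg 1: a=-1 b=-397/157 c=-180/157 d=1357/1256
  seg 2: a=-2 b=1837/314 c=3351/628 d=-3885/628
  seg 3: a=3 b=-1279/628 c=-2076/157 d=5187/628
  seg 4: a=-4 b=-1163/314 c=7257/628 d=-2419/628
S(13/2) = -17305/5024

Δ: Δ0=-1, Δ1=-1/2, Δ2=5, Δ3=-7, Δ4=4
row 1: diag=8, rhs=3; c'=1/4, d'=3/8
row 2: denom=6−2·1/4=11/2; d'=(33−2·3/8)/(11/2)=129/22
row 3: denom=4−1·2/11=42/11; d'=(-72−1·129/22)/(42/11)=-571/28
row 4: denom=4−1·11/42=157/42; d'=(66−1·-571/28)/(157/42)=7257/314
back: M4=7257/314
back: M3=-571/28−11/42·7257/314=-4152/157
back: M2=129/22−2/11·-4152/157=3351/314
back: M1=3/8−1/4·3351/314=-360/157
M: M0=0, M1=-360/157, M2=3351/314, M3=-4152/157, M4=7257/314, M5=0
seg 0: a=1, c=M0/2=0, d=(M1−M0)/(6·2)=-30/157, b=Δ0−h0·(2M0+M1)/6=-37/157
seg 1: a=-1, c=M1/2=-180/157, d=(M2−M1)/(6·2)=1357/1256, b=Δ1−h1·(2M1+M2)/6=-397/157
seg 2: a=-2, c=M2/2=3351/628, d=(M3−M2)/(6·1)=-3885/628, b=Δ2−h2·(2M2+M3)/6=1837/314
seg 3: a=3, c=M3/2=-2076/157, d=(M4−M3)/(6·1)=5187/628, b=Δ3−h3·(2M3+M4)/6=-1279/628
seg 4: a=-4, c=M4/2=7257/628, d=(M5−M4)/(6·1)=-2419/628, b=Δ4−h4·(2M4+M5)/6=-1163/314
t_q=13/2 → seg 4, τ=1/2; S=-4+-1163/314·τ+7257/628·τ²+-2419/628·τ³=-17305/5024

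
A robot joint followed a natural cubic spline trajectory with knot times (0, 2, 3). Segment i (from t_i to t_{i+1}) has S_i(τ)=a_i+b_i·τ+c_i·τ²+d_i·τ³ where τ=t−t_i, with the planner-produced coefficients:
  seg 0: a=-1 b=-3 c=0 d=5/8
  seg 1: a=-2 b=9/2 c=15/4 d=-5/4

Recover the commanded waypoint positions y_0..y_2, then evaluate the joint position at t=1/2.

y_0 = S_0(0) = a_0 = -1
y_1 = S_1(0) = a_1 = -2
y_2 = S_1(1) = 5
t_q=1/2 is in segment 0 (τ=1/2); S_0(τ)=-155/64

y_0=-1 y_1=-2 y_2=5
S(1/2) = -155/64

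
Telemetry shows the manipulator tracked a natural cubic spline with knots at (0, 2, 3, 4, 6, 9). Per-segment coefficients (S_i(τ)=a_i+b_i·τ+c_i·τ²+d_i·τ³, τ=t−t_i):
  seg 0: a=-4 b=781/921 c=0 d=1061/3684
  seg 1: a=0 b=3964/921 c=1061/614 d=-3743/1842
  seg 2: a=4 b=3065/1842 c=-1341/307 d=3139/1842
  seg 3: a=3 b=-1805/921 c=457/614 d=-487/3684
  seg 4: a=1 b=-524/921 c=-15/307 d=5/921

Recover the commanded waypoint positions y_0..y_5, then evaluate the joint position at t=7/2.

y_0=-4 y_1=0 y_2=4 y_3=3 y_4=1 y_5=-1
S(7/2) = 19417/4912

y_0 = S_0(0) = a_0 = -4
y_1 = S_1(0) = a_1 = 0
y_2 = S_2(0) = a_2 = 4
y_3 = S_3(0) = a_3 = 3
y_4 = S_4(0) = a_4 = 1
y_5 = S_4(3) = -1
t_q=7/2 is in segment 2 (τ=1/2); S_2(τ)=19417/4912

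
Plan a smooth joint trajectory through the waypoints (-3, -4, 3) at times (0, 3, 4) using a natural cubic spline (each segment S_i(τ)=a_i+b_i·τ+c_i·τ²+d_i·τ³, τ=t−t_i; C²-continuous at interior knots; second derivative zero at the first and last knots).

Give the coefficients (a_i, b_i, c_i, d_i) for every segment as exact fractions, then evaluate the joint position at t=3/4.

Δ: Δ0=-1/3, Δ1=7
row 1: diag=8, rhs=44; c'=1/8, d'=11/2
back: M1=11/2
M: M0=0, M1=11/2, M2=0
seg 0: a=-3, c=M0/2=0, d=(M1−M0)/(6·3)=11/36, b=Δ0−h0·(2M0+M1)/6=-37/12
seg 1: a=-4, c=M1/2=11/4, d=(M2−M1)/(6·1)=-11/12, b=Δ1−h1·(2M1+M2)/6=31/6
t_q=3/4 → seg 0, τ=3/4; S=-3+-37/12·τ+0·τ²+11/36·τ³=-1327/256

  seg 0: a=-3 b=-37/12 c=0 d=11/36
  seg 1: a=-4 b=31/6 c=11/4 d=-11/12
S(3/4) = -1327/256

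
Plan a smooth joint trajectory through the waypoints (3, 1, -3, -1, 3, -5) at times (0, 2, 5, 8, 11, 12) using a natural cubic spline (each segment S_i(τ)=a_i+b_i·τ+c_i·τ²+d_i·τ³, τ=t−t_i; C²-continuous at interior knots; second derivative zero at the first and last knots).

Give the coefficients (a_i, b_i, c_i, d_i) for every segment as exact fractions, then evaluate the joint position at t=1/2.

  seg 0: a=3 b=-2615/2979 c=0 d=-91/2979
  seg 1: a=1 b=-3707/2979 c=-182/993 d=1373/26811
  seg 2: a=-3 b=-2864/2979 c=827/2979 d=2369/26811
  seg 3: a=-1 b=9205/2979 c=3196/2979 d=-14821/26811
  seg 4: a=3 b=-16082/2979 c=-3875/993 d=3875/2979
S(1/2) = 20315/7944

Δ: Δ0=-1, Δ1=-4/3, Δ2=2/3, Δ3=4/3, Δ4=-8
row 1: diag=10, rhs=-2; c'=3/10, d'=-1/5
row 2: denom=12−3·3/10=111/10; d'=(12−3·-1/5)/(111/10)=42/37
row 3: denom=12−3·10/37=414/37; d'=(4−3·42/37)/(414/37)=11/207
row 4: denom=8−3·37/138=331/46; d'=(-56−3·11/207)/(331/46)=-7750/993
back: M4=-7750/993
back: M3=11/207−37/138·-7750/993=6392/2979
back: M2=42/37−10/37·6392/2979=1654/2979
back: M1=-1/5−3/10·1654/2979=-364/993
M: M0=0, M1=-364/993, M2=1654/2979, M3=6392/2979, M4=-7750/993, M5=0
seg 0: a=3, c=M0/2=0, d=(M1−M0)/(6·2)=-91/2979, b=Δ0−h0·(2M0+M1)/6=-2615/2979
seg 1: a=1, c=M1/2=-182/993, d=(M2−M1)/(6·3)=1373/26811, b=Δ1−h1·(2M1+M2)/6=-3707/2979
seg 2: a=-3, c=M2/2=827/2979, d=(M3−M2)/(6·3)=2369/26811, b=Δ2−h2·(2M2+M3)/6=-2864/2979
seg 3: a=-1, c=M3/2=3196/2979, d=(M4−M3)/(6·3)=-14821/26811, b=Δ3−h3·(2M3+M4)/6=9205/2979
seg 4: a=3, c=M4/2=-3875/993, d=(M5−M4)/(6·1)=3875/2979, b=Δ4−h4·(2M4+M5)/6=-16082/2979
t_q=1/2 → seg 0, τ=1/2; S=3+-2615/2979·τ+0·τ²+-91/2979·τ³=20315/7944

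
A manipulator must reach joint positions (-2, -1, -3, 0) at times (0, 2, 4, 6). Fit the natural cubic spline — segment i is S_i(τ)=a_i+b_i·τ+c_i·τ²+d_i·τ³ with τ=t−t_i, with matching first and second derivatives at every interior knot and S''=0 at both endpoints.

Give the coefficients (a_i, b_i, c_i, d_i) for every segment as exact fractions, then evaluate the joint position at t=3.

Δ: Δ0=1/2, Δ1=-1, Δ2=3/2
row 1: diag=8, rhs=-9; c'=1/4, d'=-9/8
row 2: denom=8−2·1/4=15/2; d'=(15−2·-9/8)/(15/2)=23/10
back: M2=23/10
back: M1=-9/8−1/4·23/10=-17/10
M: M0=0, M1=-17/10, M2=23/10, M3=0
seg 0: a=-2, c=M0/2=0, d=(M1−M0)/(6·2)=-17/120, b=Δ0−h0·(2M0+M1)/6=16/15
seg 1: a=-1, c=M1/2=-17/20, d=(M2−M1)/(6·2)=1/3, b=Δ1−h1·(2M1+M2)/6=-19/30
seg 2: a=-3, c=M2/2=23/20, d=(M3−M2)/(6·2)=-23/120, b=Δ2−h2·(2M2+M3)/6=-1/30
t_q=3 → seg 1, τ=1; S=-1+-19/30·τ+-17/20·τ²+1/3·τ³=-43/20

  seg 0: a=-2 b=16/15 c=0 d=-17/120
  seg 1: a=-1 b=-19/30 c=-17/20 d=1/3
  seg 2: a=-3 b=-1/30 c=23/20 d=-23/120
S(3) = -43/20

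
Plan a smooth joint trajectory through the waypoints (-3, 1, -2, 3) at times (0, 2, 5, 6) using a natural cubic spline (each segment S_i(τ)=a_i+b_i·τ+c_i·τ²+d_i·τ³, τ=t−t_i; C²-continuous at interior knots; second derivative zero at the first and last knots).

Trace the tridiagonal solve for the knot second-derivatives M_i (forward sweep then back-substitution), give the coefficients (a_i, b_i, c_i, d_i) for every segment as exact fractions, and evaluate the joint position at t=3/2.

Δ: Δ0=2, Δ1=-1, Δ2=5
row 1: diag=10, rhs=-18; c'=3/10, d'=-9/5
row 2: denom=8−3·3/10=71/10; d'=(36−3·-9/5)/(71/10)=414/71
back: M2=414/71
back: M1=-9/5−3/10·414/71=-252/71
M: M0=0, M1=-252/71, M2=414/71, M3=0
seg 0: a=-3, c=M0/2=0, d=(M1−M0)/(6·2)=-21/71, b=Δ0−h0·(2M0+M1)/6=226/71
seg 1: a=1, c=M1/2=-126/71, d=(M2−M1)/(6·3)=37/71, b=Δ1−h1·(2M1+M2)/6=-26/71
seg 2: a=-2, c=M2/2=207/71, d=(M3−M2)/(6·1)=-69/71, b=Δ2−h2·(2M2+M3)/6=217/71
t_q=3/2 → seg 0, τ=3/2; S=-3+226/71·τ+0·τ²+-21/71·τ³=441/568

  seg 0: a=-3 b=226/71 c=0 d=-21/71
  seg 1: a=1 b=-26/71 c=-126/71 d=37/71
  seg 2: a=-2 b=217/71 c=207/71 d=-69/71
S(3/2) = 441/568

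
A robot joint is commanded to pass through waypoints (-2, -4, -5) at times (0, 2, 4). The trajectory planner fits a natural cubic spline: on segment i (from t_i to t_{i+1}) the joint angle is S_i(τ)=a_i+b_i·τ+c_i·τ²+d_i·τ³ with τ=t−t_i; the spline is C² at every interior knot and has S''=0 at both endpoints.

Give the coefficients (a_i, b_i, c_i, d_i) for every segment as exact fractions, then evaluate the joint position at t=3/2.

  seg 0: a=-2 b=-9/8 c=0 d=1/32
  seg 1: a=-4 b=-3/4 c=3/16 d=-1/32
S(3/2) = -917/256

Δ: Δ0=-1, Δ1=-1/2
row 1: diag=8, rhs=3; c'=1/4, d'=3/8
back: M1=3/8
M: M0=0, M1=3/8, M2=0
seg 0: a=-2, c=M0/2=0, d=(M1−M0)/(6·2)=1/32, b=Δ0−h0·(2M0+M1)/6=-9/8
seg 1: a=-4, c=M1/2=3/16, d=(M2−M1)/(6·2)=-1/32, b=Δ1−h1·(2M1+M2)/6=-3/4
t_q=3/2 → seg 0, τ=3/2; S=-2+-9/8·τ+0·τ²+1/32·τ³=-917/256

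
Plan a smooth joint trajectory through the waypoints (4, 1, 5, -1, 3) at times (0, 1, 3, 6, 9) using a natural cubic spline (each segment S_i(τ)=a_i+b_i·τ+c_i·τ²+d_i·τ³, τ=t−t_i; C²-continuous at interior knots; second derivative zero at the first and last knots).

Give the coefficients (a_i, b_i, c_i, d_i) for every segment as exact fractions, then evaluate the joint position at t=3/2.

Δ: Δ0=-3, Δ1=2, Δ2=-2, Δ3=4/3
row 1: diag=6, rhs=30; c'=1/3, d'=5
row 2: denom=10−2·1/3=28/3; d'=(-24−2·5)/(28/3)=-51/14
row 3: denom=12−3·9/28=309/28; d'=(20−3·-51/14)/(309/28)=866/309
back: M3=866/309
back: M2=-51/14−9/28·866/309=-468/103
back: M1=5−1/3·-468/103=671/103
M: M0=0, M1=671/103, M2=-468/103, M3=866/309, M4=0
seg 0: a=4, c=M0/2=0, d=(M1−M0)/(6·1)=671/618, b=Δ0−h0·(2M0+M1)/6=-2525/618
seg 1: a=1, c=M1/2=671/206, d=(M2−M1)/(6·2)=-1139/1236, b=Δ1−h1·(2M1+M2)/6=-256/309
seg 2: a=5, c=M2/2=-234/103, d=(M3−M2)/(6·3)=1135/2781, b=Δ2−h2·(2M2+M3)/6=353/309
seg 3: a=-1, c=M3/2=433/309, d=(M4−M3)/(6·3)=-433/2781, b=Δ3−h3·(2M3+M4)/6=-454/309
t_q=3/2 → seg 1, τ=1/2; S=1+-256/309·τ+671/206·τ²+-1139/1236·τ³=4235/3296

  seg 0: a=4 b=-2525/618 c=0 d=671/618
  seg 1: a=1 b=-256/309 c=671/206 d=-1139/1236
  seg 2: a=5 b=353/309 c=-234/103 d=1135/2781
  seg 3: a=-1 b=-454/309 c=433/309 d=-433/2781
S(3/2) = 4235/3296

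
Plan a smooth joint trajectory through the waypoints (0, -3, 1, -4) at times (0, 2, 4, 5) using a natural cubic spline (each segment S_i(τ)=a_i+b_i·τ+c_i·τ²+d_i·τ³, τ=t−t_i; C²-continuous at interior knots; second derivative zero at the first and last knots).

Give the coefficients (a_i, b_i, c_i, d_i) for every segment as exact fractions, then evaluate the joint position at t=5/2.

  seg 0: a=0 b=-34/11 c=0 d=35/88
  seg 1: a=-3 b=37/22 c=105/44 d=-49/44
  seg 2: a=1 b=-47/22 c=-189/44 d=63/44
S(5/2) = -599/352

Δ: Δ0=-3/2, Δ1=2, Δ2=-5
row 1: diag=8, rhs=21; c'=1/4, d'=21/8
row 2: denom=6−2·1/4=11/2; d'=(-42−2·21/8)/(11/2)=-189/22
back: M2=-189/22
back: M1=21/8−1/4·-189/22=105/22
M: M0=0, M1=105/22, M2=-189/22, M3=0
seg 0: a=0, c=M0/2=0, d=(M1−M0)/(6·2)=35/88, b=Δ0−h0·(2M0+M1)/6=-34/11
seg 1: a=-3, c=M1/2=105/44, d=(M2−M1)/(6·2)=-49/44, b=Δ1−h1·(2M1+M2)/6=37/22
seg 2: a=1, c=M2/2=-189/44, d=(M3−M2)/(6·1)=63/44, b=Δ2−h2·(2M2+M3)/6=-47/22
t_q=5/2 → seg 1, τ=1/2; S=-3+37/22·τ+105/44·τ²+-49/44·τ³=-599/352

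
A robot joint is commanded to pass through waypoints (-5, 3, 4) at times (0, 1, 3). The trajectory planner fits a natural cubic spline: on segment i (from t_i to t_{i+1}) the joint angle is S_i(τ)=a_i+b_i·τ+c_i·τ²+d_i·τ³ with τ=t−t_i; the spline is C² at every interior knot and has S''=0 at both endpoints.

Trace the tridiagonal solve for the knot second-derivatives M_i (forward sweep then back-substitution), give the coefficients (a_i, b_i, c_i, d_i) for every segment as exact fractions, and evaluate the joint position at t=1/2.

Δ: Δ0=8, Δ1=1/2
row 1: diag=6, rhs=-45; c'=1/3, d'=-15/2
back: M1=-15/2
M: M0=0, M1=-15/2, M2=0
seg 0: a=-5, c=M0/2=0, d=(M1−M0)/(6·1)=-5/4, b=Δ0−h0·(2M0+M1)/6=37/4
seg 1: a=3, c=M1/2=-15/4, d=(M2−M1)/(6·2)=5/8, b=Δ1−h1·(2M1+M2)/6=11/2
t_q=1/2 → seg 0, τ=1/2; S=-5+37/4·τ+0·τ²+-5/4·τ³=-17/32

  seg 0: a=-5 b=37/4 c=0 d=-5/4
  seg 1: a=3 b=11/2 c=-15/4 d=5/8
S(1/2) = -17/32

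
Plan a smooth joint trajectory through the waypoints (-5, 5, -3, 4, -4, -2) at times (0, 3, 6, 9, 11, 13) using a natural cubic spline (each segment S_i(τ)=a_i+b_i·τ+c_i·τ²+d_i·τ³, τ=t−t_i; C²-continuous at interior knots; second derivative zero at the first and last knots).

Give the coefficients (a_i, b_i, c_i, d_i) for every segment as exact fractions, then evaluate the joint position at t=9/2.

  seg 0: a=-5 b=2861/522 c=0 d=-1121/4698
  seg 1: a=5 b=-251/261 c=-1121/522 d=2473/4698
  seg 2: a=-3 b=191/522 c=676/261 d=-3029/4698
  seg 3: a=4 b=-392/261 c=-559/174 d=1025/1044
  seg 4: a=-4 b=-671/261 c=233/87 d=-233/522
S(9/2) = 233/464

Δ: Δ0=10/3, Δ1=-8/3, Δ2=7/3, Δ3=-4, Δ4=1
row 1: diag=12, rhs=-36; c'=1/4, d'=-3
row 2: denom=12−3·1/4=45/4; d'=(30−3·-3)/(45/4)=52/15
row 3: denom=10−3·4/15=46/5; d'=(-38−3·52/15)/(46/5)=-121/23
row 4: denom=8−2·5/23=174/23; d'=(30−2·-121/23)/(174/23)=466/87
back: M4=466/87
back: M3=-121/23−5/23·466/87=-559/87
back: M2=52/15−4/15·-559/87=1352/261
back: M1=-3−1/4·1352/261=-1121/261
M: M0=0, M1=-1121/261, M2=1352/261, M3=-559/87, M4=466/87, M5=0
seg 0: a=-5, c=M0/2=0, d=(M1−M0)/(6·3)=-1121/4698, b=Δ0−h0·(2M0+M1)/6=2861/522
seg 1: a=5, c=M1/2=-1121/522, d=(M2−M1)/(6·3)=2473/4698, b=Δ1−h1·(2M1+M2)/6=-251/261
seg 2: a=-3, c=M2/2=676/261, d=(M3−M2)/(6·3)=-3029/4698, b=Δ2−h2·(2M2+M3)/6=191/522
seg 3: a=4, c=M3/2=-559/174, d=(M4−M3)/(6·2)=1025/1044, b=Δ3−h3·(2M3+M4)/6=-392/261
seg 4: a=-4, c=M4/2=233/87, d=(M5−M4)/(6·2)=-233/522, b=Δ4−h4·(2M4+M5)/6=-671/261
t_q=9/2 → seg 1, τ=3/2; S=5+-251/261·τ+-1121/522·τ²+2473/4698·τ³=233/464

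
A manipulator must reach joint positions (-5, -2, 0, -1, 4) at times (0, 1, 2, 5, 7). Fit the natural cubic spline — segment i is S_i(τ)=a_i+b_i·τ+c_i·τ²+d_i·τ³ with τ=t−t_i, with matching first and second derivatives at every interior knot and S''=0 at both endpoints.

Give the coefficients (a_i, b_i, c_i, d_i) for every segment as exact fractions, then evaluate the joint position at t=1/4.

  seg 0: a=-5 b=5167/1644 c=0 d=-235/1644
  seg 1: a=-2 b=2231/822 c=-235/548 d=-469/1644
  seg 2: a=0 b=1645/1644 c=-176/137 d=1381/4932
  seg 3: a=-1 b=701/822 c=677/548 d=-677/3288
S(1/4) = -147881/35072

Δ: Δ0=3, Δ1=2, Δ2=-1/3, Δ3=5/2
row 1: diag=4, rhs=-6; c'=1/4, d'=-3/2
row 2: denom=8−1·1/4=31/4; d'=(-14−1·-3/2)/(31/4)=-50/31
row 3: denom=10−3·12/31=274/31; d'=(17−3·-50/31)/(274/31)=677/274
back: M3=677/274
back: M2=-50/31−12/31·677/274=-352/137
back: M1=-3/2−1/4·-352/137=-235/274
M: M0=0, M1=-235/274, M2=-352/137, M3=677/274, M4=0
seg 0: a=-5, c=M0/2=0, d=(M1−M0)/(6·1)=-235/1644, b=Δ0−h0·(2M0+M1)/6=5167/1644
seg 1: a=-2, c=M1/2=-235/548, d=(M2−M1)/(6·1)=-469/1644, b=Δ1−h1·(2M1+M2)/6=2231/822
seg 2: a=0, c=M2/2=-176/137, d=(M3−M2)/(6·3)=1381/4932, b=Δ2−h2·(2M2+M3)/6=1645/1644
seg 3: a=-1, c=M3/2=677/548, d=(M4−M3)/(6·2)=-677/3288, b=Δ3−h3·(2M3+M4)/6=701/822
t_q=1/4 → seg 0, τ=1/4; S=-5+5167/1644·τ+0·τ²+-235/1644·τ³=-147881/35072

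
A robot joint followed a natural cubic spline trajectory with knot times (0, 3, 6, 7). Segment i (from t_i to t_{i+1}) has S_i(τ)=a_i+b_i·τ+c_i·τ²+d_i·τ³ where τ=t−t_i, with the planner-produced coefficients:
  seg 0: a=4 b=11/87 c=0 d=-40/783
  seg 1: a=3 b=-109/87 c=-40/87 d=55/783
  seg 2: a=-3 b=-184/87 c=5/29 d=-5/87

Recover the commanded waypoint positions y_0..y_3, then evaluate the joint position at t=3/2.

y_0 = S_0(0) = a_0 = 4
y_1 = S_1(0) = a_1 = 3
y_2 = S_2(0) = a_2 = -3
y_3 = S_2(1) = -5
t_q=3/2 is in segment 0 (τ=3/2); S_0(τ)=233/58

y_0=4 y_1=3 y_2=-3 y_3=-5
S(3/2) = 233/58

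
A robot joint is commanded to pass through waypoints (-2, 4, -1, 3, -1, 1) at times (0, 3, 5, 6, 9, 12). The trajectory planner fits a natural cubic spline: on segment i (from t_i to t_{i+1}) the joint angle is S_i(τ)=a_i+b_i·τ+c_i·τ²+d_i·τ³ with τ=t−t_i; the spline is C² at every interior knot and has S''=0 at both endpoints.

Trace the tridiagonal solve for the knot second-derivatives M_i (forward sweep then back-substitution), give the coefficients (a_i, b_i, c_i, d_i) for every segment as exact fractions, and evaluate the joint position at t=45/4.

  seg 0: a=-2 b=3367/792 c=0 d=-1783/7128
  seg 1: a=4 b=-991/396 c=-1783/792 d=223/198
  seg 2: a=-1 b=265/132 c=3569/792 d=-181/72
  seg 3: a=3 b=2755/792 c=-601/198 d=3401/7128
  seg 4: a=-1 b=-733/396 c=997/792 d=-997/7128
S(45/4) = -2169/5632

Δ: Δ0=2, Δ1=-5/2, Δ2=4, Δ3=-4/3, Δ4=2/3
row 1: diag=10, rhs=-27; c'=1/5, d'=-27/10
row 2: denom=6−2·1/5=28/5; d'=(39−2·-27/10)/(28/5)=111/14
row 3: denom=8−1·5/28=219/28; d'=(-32−1·111/14)/(219/28)=-1118/219
row 4: denom=12−3·28/73=792/73; d'=(12−3·-1118/219)/(792/73)=997/396
back: M4=997/396
back: M3=-1118/219−28/73·997/396=-601/99
back: M2=111/14−5/28·-601/99=3569/396
back: M1=-27/10−1/5·3569/396=-1783/396
M: M0=0, M1=-1783/396, M2=3569/396, M3=-601/99, M4=997/396, M5=0
seg 0: a=-2, c=M0/2=0, d=(M1−M0)/(6·3)=-1783/7128, b=Δ0−h0·(2M0+M1)/6=3367/792
seg 1: a=4, c=M1/2=-1783/792, d=(M2−M1)/(6·2)=223/198, b=Δ1−h1·(2M1+M2)/6=-991/396
seg 2: a=-1, c=M2/2=3569/792, d=(M3−M2)/(6·1)=-181/72, b=Δ2−h2·(2M2+M3)/6=265/132
seg 3: a=3, c=M3/2=-601/198, d=(M4−M3)/(6·3)=3401/7128, b=Δ3−h3·(2M3+M4)/6=2755/792
seg 4: a=-1, c=M4/2=997/792, d=(M5−M4)/(6·3)=-997/7128, b=Δ4−h4·(2M4+M5)/6=-733/396
t_q=45/4 → seg 4, τ=9/4; S=-1+-733/396·τ+997/792·τ²+-997/7128·τ³=-2169/5632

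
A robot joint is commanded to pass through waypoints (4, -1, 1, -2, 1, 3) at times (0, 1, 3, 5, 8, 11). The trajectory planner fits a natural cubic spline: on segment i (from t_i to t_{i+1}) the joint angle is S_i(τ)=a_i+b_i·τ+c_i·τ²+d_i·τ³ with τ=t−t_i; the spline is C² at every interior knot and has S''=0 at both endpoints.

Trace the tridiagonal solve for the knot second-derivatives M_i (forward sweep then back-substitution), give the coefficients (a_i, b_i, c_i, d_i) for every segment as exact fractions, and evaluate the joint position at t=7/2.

Δ: Δ0=-5, Δ1=1, Δ2=-3/2, Δ3=1, Δ4=2/3
row 1: diag=6, rhs=36; c'=1/3, d'=6
row 2: denom=8−2·1/3=22/3; d'=(-15−2·6)/(22/3)=-81/22
row 3: denom=10−2·3/11=104/11; d'=(15−2·-81/22)/(104/11)=123/52
row 4: denom=12−3·33/104=1149/104; d'=(-2−3·123/52)/(1149/104)=-946/1149
back: M4=-946/1149
back: M3=123/52−33/104·-946/1149=1006/383
back: M2=-81/22−3/11·1006/383=-3369/766
back: M1=6−1/3·-3369/766=5719/766
M: M0=0, M1=5719/766, M2=-3369/766, M3=1006/383, M4=-946/1149, M5=0
seg 0: a=4, c=M0/2=0, d=(M1−M0)/(6·1)=5719/4596, b=Δ0−h0·(2M0+M1)/6=-28699/4596
seg 1: a=-1, c=M1/2=5719/1532, d=(M2−M1)/(6·2)=-1136/1149, b=Δ1−h1·(2M1+M2)/6=-5771/2298
seg 2: a=1, c=M2/2=-3369/1532, d=(M3−M2)/(6·2)=5381/9192, b=Δ2−h2·(2M2+M3)/6=1279/2298
seg 3: a=-2, c=M3/2=503/383, d=(M4−M3)/(6·3)=-1982/10341, b=Δ3−h3·(2M3+M4)/6=-1396/1149
seg 4: a=1, c=M4/2=-473/1149, d=(M5−M4)/(6·3)=473/10341, b=Δ4−h4·(2M4+M5)/6=1712/1149
t_q=7/2 → seg 2, τ=1/2; S=1+1279/2298·τ+-3369/1532·τ²+5381/9192·τ³=19651/24512

  seg 0: a=4 b=-28699/4596 c=0 d=5719/4596
  seg 1: a=-1 b=-5771/2298 c=5719/1532 d=-1136/1149
  seg 2: a=1 b=1279/2298 c=-3369/1532 d=5381/9192
  seg 3: a=-2 b=-1396/1149 c=503/383 d=-1982/10341
  seg 4: a=1 b=1712/1149 c=-473/1149 d=473/10341
S(7/2) = 19651/24512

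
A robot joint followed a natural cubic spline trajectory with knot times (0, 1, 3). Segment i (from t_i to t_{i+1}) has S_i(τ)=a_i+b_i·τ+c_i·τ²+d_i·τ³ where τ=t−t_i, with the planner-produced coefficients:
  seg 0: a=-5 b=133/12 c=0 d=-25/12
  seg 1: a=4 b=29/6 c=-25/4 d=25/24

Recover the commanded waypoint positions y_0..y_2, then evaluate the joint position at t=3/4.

y_0 = S_0(0) = a_0 = -5
y_1 = S_1(0) = a_1 = 4
y_2 = S_1(2) = -3
t_q=3/4 is in segment 0 (τ=3/4); S_0(τ)=623/256

y_0=-5 y_1=4 y_2=-3
S(3/4) = 623/256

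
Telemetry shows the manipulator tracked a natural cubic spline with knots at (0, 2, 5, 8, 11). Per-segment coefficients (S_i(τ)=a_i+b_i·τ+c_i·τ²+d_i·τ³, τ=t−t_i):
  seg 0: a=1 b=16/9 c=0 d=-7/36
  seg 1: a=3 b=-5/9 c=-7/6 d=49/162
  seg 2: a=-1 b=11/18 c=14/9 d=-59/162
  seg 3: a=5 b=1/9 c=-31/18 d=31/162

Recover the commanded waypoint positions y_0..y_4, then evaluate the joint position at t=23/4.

y_0=1 y_1=3 y_2=-1 y_3=5 y_4=-5
S(23/4) = 23/128

y_0 = S_0(0) = a_0 = 1
y_1 = S_1(0) = a_1 = 3
y_2 = S_2(0) = a_2 = -1
y_3 = S_3(0) = a_3 = 5
y_4 = S_3(3) = -5
t_q=23/4 is in segment 2 (τ=3/4); S_2(τ)=23/128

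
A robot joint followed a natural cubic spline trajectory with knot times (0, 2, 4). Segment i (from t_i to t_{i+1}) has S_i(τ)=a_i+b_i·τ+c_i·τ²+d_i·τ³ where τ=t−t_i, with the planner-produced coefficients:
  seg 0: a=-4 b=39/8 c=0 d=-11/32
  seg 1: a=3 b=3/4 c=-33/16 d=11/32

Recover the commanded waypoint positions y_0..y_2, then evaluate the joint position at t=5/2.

y_0 = S_0(0) = a_0 = -4
y_1 = S_1(0) = a_1 = 3
y_2 = S_1(2) = -1
t_q=5/2 is in segment 1 (τ=1/2); S_1(τ)=743/256

y_0=-4 y_1=3 y_2=-1
S(5/2) = 743/256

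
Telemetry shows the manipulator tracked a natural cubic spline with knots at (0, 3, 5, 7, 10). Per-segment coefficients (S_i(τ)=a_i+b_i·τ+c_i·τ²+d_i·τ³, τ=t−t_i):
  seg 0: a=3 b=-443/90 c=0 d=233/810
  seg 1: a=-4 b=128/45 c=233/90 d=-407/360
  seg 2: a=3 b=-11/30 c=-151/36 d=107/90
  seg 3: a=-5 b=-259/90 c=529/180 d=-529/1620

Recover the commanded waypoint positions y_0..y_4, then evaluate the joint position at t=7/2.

y_0 = S_0(0) = a_0 = 3
y_1 = S_1(0) = a_1 = -4
y_2 = S_2(0) = a_2 = 3
y_3 = S_3(0) = a_3 = -5
y_4 = S_3(3) = 4
t_q=7/2 is in segment 1 (τ=1/2); S_1(τ)=-663/320

y_0=3 y_1=-4 y_2=3 y_3=-5 y_4=4
S(7/2) = -663/320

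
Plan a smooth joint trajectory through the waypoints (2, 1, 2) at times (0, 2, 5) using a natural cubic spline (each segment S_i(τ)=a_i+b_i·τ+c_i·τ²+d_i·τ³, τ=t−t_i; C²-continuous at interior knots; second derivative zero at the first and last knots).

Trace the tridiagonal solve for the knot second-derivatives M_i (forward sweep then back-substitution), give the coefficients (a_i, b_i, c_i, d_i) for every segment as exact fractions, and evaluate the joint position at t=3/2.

Δ: Δ0=-1/2, Δ1=1/3
row 1: diag=10, rhs=5; c'=3/10, d'=1/2
back: M1=1/2
M: M0=0, M1=1/2, M2=0
seg 0: a=2, c=M0/2=0, d=(M1−M0)/(6·2)=1/24, b=Δ0−h0·(2M0+M1)/6=-2/3
seg 1: a=1, c=M1/2=1/4, d=(M2−M1)/(6·3)=-1/36, b=Δ1−h1·(2M1+M2)/6=-1/6
t_q=3/2 → seg 0, τ=3/2; S=2+-2/3·τ+0·τ²+1/24·τ³=73/64

  seg 0: a=2 b=-2/3 c=0 d=1/24
  seg 1: a=1 b=-1/6 c=1/4 d=-1/36
S(3/2) = 73/64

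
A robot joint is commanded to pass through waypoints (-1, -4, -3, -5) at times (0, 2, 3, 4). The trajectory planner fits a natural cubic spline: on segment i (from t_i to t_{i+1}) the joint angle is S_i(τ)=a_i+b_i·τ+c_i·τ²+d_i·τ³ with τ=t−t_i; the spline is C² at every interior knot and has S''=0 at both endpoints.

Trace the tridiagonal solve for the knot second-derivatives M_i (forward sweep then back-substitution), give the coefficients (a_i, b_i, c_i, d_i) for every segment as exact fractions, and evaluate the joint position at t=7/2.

Δ: Δ0=-3/2, Δ1=1, Δ2=-2
row 1: diag=6, rhs=15; c'=1/6, d'=5/2
row 2: denom=4−1·1/6=23/6; d'=(-18−1·5/2)/(23/6)=-123/23
back: M2=-123/23
back: M1=5/2−1/6·-123/23=78/23
M: M0=0, M1=78/23, M2=-123/23, M3=0
seg 0: a=-1, c=M0/2=0, d=(M1−M0)/(6·2)=13/46, b=Δ0−h0·(2M0+M1)/6=-121/46
seg 1: a=-4, c=M1/2=39/23, d=(M2−M1)/(6·1)=-67/46, b=Δ1−h1·(2M1+M2)/6=35/46
seg 2: a=-3, c=M2/2=-123/46, d=(M3−M2)/(6·1)=41/46, b=Δ2−h2·(2M2+M3)/6=-5/23
t_q=7/2 → seg 2, τ=1/2; S=-3+-5/23·τ+-123/46·τ²+41/46·τ³=-1349/368

  seg 0: a=-1 b=-121/46 c=0 d=13/46
  seg 1: a=-4 b=35/46 c=39/23 d=-67/46
  seg 2: a=-3 b=-5/23 c=-123/46 d=41/46
S(7/2) = -1349/368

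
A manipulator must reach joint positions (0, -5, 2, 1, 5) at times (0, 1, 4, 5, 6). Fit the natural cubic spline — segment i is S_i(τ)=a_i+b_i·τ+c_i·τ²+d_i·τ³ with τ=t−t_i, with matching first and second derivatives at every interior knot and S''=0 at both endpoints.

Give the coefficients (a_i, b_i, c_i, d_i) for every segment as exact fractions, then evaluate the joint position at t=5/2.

Δ: Δ0=-5, Δ1=7/3, Δ2=-1, Δ3=4
row 1: diag=8, rhs=44; c'=3/8, d'=11/2
row 2: denom=8−3·3/8=55/8; d'=(-20−3·11/2)/(55/8)=-292/55
row 3: denom=4−1·8/55=212/55; d'=(30−1·-292/55)/(212/55)=971/106
back: M3=971/106
back: M2=-292/55−8/55·971/106=-352/53
back: M1=11/2−3/8·-352/53=847/106
M: M0=0, M1=847/106, M2=-352/53, M3=971/106, M4=0
seg 0: a=0, c=M0/2=0, d=(M1−M0)/(6·1)=847/636, b=Δ0−h0·(2M0+M1)/6=-4027/636
seg 1: a=-5, c=M1/2=847/212, d=(M2−M1)/(6·3)=-517/636, b=Δ1−h1·(2M1+M2)/6=-743/318
seg 2: a=2, c=M2/2=-176/53, d=(M3−M2)/(6·1)=1675/636, b=Δ2−h2·(2M2+M3)/6=-199/636
seg 3: a=1, c=M3/2=971/212, d=(M4−M3)/(6·1)=-971/636, b=Δ3−h3·(2M3+M4)/6=301/318
t_q=5/2 → seg 1, τ=3/2; S=-5+-743/318·τ+847/212·τ²+-517/636·τ³=-3831/1696

  seg 0: a=0 b=-4027/636 c=0 d=847/636
  seg 1: a=-5 b=-743/318 c=847/212 d=-517/636
  seg 2: a=2 b=-199/636 c=-176/53 d=1675/636
  seg 3: a=1 b=301/318 c=971/212 d=-971/636
S(5/2) = -3831/1696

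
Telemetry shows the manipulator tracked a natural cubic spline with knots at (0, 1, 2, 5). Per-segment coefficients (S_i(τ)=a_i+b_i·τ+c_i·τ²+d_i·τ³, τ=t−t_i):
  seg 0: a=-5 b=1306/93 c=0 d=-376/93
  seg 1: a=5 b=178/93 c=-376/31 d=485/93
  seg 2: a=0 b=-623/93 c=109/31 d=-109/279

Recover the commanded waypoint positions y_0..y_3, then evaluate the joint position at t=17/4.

y_0=-5 y_1=5 y_2=0 y_3=1
S(17/4) = -3417/1984

y_0 = S_0(0) = a_0 = -5
y_1 = S_1(0) = a_1 = 5
y_2 = S_2(0) = a_2 = 0
y_3 = S_2(3) = 1
t_q=17/4 is in segment 2 (τ=9/4); S_2(τ)=-3417/1984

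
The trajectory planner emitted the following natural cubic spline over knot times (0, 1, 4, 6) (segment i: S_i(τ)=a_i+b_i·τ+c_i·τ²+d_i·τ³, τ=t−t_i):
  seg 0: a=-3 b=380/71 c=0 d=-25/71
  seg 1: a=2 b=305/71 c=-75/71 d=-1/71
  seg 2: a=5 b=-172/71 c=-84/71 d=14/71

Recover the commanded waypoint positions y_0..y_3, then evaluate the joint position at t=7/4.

y_0 = S_0(0) = a_0 = -3
y_1 = S_1(0) = a_1 = 2
y_2 = S_2(0) = a_2 = 5
y_3 = S_2(2) = -3
t_q=7/4 is in segment 1 (τ=3/4); S_1(τ)=21001/4544

y_0=-3 y_1=2 y_2=5 y_3=-3
S(7/4) = 21001/4544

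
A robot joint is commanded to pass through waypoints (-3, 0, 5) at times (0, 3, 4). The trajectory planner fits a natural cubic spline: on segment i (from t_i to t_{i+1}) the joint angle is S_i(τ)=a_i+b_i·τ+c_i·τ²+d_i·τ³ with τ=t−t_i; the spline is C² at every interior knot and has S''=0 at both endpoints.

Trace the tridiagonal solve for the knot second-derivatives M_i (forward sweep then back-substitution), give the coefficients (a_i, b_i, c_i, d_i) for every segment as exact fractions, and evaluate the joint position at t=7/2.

Δ: Δ0=1, Δ1=5
row 1: diag=8, rhs=24; c'=1/8, d'=3
back: M1=3
M: M0=0, M1=3, M2=0
seg 0: a=-3, c=M0/2=0, d=(M1−M0)/(6·3)=1/6, b=Δ0−h0·(2M0+M1)/6=-1/2
seg 1: a=0, c=M1/2=3/2, d=(M2−M1)/(6·1)=-1/2, b=Δ1−h1·(2M1+M2)/6=4
t_q=7/2 → seg 1, τ=1/2; S=0+4·τ+3/2·τ²+-1/2·τ³=37/16

  seg 0: a=-3 b=-1/2 c=0 d=1/6
  seg 1: a=0 b=4 c=3/2 d=-1/2
S(7/2) = 37/16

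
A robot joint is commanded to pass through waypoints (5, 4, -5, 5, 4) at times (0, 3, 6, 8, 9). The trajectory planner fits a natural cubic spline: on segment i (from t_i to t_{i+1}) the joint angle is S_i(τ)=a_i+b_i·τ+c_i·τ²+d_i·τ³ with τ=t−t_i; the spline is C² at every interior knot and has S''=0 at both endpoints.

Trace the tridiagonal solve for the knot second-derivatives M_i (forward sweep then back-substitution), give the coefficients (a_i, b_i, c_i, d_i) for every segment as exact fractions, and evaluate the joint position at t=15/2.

Δ: Δ0=-1/3, Δ1=-3, Δ2=5, Δ3=-1
row 1: diag=12, rhs=-16; c'=1/4, d'=-4/3
row 2: denom=10−3·1/4=37/4; d'=(48−3·-4/3)/(37/4)=208/37
row 3: denom=6−2·8/37=206/37; d'=(-36−2·208/37)/(206/37)=-874/103
back: M3=-874/103
back: M2=208/37−8/37·-874/103=768/103
back: M1=-4/3−1/4·768/103=-988/309
M: M0=0, M1=-988/309, M2=768/103, M3=-874/103, M4=0
seg 0: a=5, c=M0/2=0, d=(M1−M0)/(6·3)=-494/2781, b=Δ0−h0·(2M0+M1)/6=391/309
seg 1: a=4, c=M1/2=-494/309, d=(M2−M1)/(6·3)=1646/2781, b=Δ1−h1·(2M1+M2)/6=-1091/309
seg 2: a=-5, c=M2/2=384/103, d=(M3−M2)/(6·2)=-821/618, b=Δ2−h2·(2M2+M3)/6=883/309
seg 3: a=5, c=M3/2=-437/103, d=(M4−M3)/(6·1)=437/309, b=Δ3−h3·(2M3+M4)/6=565/309
t_q=15/2 → seg 2, τ=3/2; S=-5+883/309·τ+384/103·τ²+-821/618·τ³=5259/1648

  seg 0: a=5 b=391/309 c=0 d=-494/2781
  seg 1: a=4 b=-1091/309 c=-494/309 d=1646/2781
  seg 2: a=-5 b=883/309 c=384/103 d=-821/618
  seg 3: a=5 b=565/309 c=-437/103 d=437/309
S(15/2) = 5259/1648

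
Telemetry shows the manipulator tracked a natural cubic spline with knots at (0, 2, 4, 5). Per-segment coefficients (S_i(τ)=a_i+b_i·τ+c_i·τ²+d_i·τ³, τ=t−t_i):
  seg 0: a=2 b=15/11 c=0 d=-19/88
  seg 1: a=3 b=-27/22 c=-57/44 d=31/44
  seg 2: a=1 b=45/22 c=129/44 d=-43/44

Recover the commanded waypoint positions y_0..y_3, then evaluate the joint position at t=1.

y_0 = S_0(0) = a_0 = 2
y_1 = S_1(0) = a_1 = 3
y_2 = S_2(0) = a_2 = 1
y_3 = S_2(1) = 5
t_q=1 is in segment 0 (τ=1); S_0(τ)=277/88

y_0=2 y_1=3 y_2=1 y_3=5
S(1) = 277/88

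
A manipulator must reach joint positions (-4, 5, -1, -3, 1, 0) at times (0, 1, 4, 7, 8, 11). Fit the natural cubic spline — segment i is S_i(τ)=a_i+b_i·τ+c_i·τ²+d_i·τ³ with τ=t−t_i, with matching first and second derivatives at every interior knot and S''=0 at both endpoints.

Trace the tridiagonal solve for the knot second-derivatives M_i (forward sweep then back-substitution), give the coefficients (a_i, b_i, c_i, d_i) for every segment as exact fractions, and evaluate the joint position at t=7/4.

Δ: Δ0=9, Δ1=-2, Δ2=-2/3, Δ3=4, Δ4=-1/3
row 1: diag=8, rhs=-66; c'=3/8, d'=-33/4
row 2: denom=12−3·3/8=87/8; d'=(8−3·-33/4)/(87/8)=262/87
row 3: denom=8−3·8/29=208/29; d'=(28−3·262/87)/(208/29)=275/104
row 4: denom=8−1·29/208=1635/208; d'=(-26−1·275/104)/(1635/208)=-1986/545
back: M4=-1986/545
back: M3=275/104−29/208·-1986/545=1718/545
back: M2=262/87−8/29·1718/545=3502/1635
back: M1=-33/4−3/8·3502/1635=-4934/545
M: M0=0, M1=-4934/545, M2=3502/1635, M3=1718/545, M4=-1986/545, M5=0
seg 0: a=-4, c=M0/2=0, d=(M1−M0)/(6·1)=-2467/1635, b=Δ0−h0·(2M0+M1)/6=17182/1635
seg 1: a=5, c=M1/2=-2467/545, d=(M2−M1)/(6·3)=9152/14715, b=Δ1−h1·(2M1+M2)/6=9781/1635
seg 2: a=-1, c=M2/2=1751/1635, d=(M3−M2)/(6·3)=826/14715, b=Δ2−h2·(2M2+M3)/6=-7169/1635
seg 3: a=-3, c=M3/2=859/545, d=(M4−M3)/(6·1)=-1852/1635, b=Δ3−h3·(2M3+M4)/6=1163/327
seg 4: a=1, c=M4/2=-993/545, d=(M5−M4)/(6·3)=331/1635, b=Δ4−h4·(2M4+M5)/6=5413/1635
t_q=7/4 → seg 1, τ=3/4; S=5+9781/1635·τ+-2467/545·τ²+9152/14715·τ³=62809/8720

  seg 0: a=-4 b=17182/1635 c=0 d=-2467/1635
  seg 1: a=5 b=9781/1635 c=-2467/545 d=9152/14715
  seg 2: a=-1 b=-7169/1635 c=1751/1635 d=826/14715
  seg 3: a=-3 b=1163/327 c=859/545 d=-1852/1635
  seg 4: a=1 b=5413/1635 c=-993/545 d=331/1635
S(7/4) = 62809/8720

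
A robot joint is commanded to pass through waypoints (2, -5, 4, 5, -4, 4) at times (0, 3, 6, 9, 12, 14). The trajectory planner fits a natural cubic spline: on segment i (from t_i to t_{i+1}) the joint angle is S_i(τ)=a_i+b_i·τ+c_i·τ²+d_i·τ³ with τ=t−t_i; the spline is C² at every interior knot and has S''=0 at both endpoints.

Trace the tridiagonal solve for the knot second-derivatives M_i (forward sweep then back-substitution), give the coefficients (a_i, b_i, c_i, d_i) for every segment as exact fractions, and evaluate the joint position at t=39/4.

  seg 0: a=2 b=-1982/515 c=0 d=2341/13905
  seg 1: a=-5 b=359/515 c=2341/1545 d=-77/309
  seg 2: a=4 b=1576/515 c=-1124/1545 d=-841/13905
  seg 3: a=5 b=-1513/515 c=-131/103 d=1933/4635
  seg 4: a=-4 b=356/515 c=1278/515 d=-213/515
S(39/4) = 14879/6592

Δ: Δ0=-7/3, Δ1=3, Δ2=1/3, Δ3=-3, Δ4=4
row 1: diag=12, rhs=32; c'=1/4, d'=8/3
row 2: denom=12−3·1/4=45/4; d'=(-16−3·8/3)/(45/4)=-32/15
row 3: denom=12−3·4/15=56/5; d'=(-20−3·-32/15)/(56/5)=-17/14
row 4: denom=10−3·15/56=515/56; d'=(42−3·-17/14)/(515/56)=2556/515
back: M4=2556/515
back: M3=-17/14−15/56·2556/515=-262/103
back: M2=-32/15−4/15·-262/103=-2248/1545
back: M1=8/3−1/4·-2248/1545=4682/1545
M: M0=0, M1=4682/1545, M2=-2248/1545, M3=-262/103, M4=2556/515, M5=0
seg 0: a=2, c=M0/2=0, d=(M1−M0)/(6·3)=2341/13905, b=Δ0−h0·(2M0+M1)/6=-1982/515
seg 1: a=-5, c=M1/2=2341/1545, d=(M2−M1)/(6·3)=-77/309, b=Δ1−h1·(2M1+M2)/6=359/515
seg 2: a=4, c=M2/2=-1124/1545, d=(M3−M2)/(6·3)=-841/13905, b=Δ2−h2·(2M2+M3)/6=1576/515
seg 3: a=5, c=M3/2=-131/103, d=(M4−M3)/(6·3)=1933/4635, b=Δ3−h3·(2M3+M4)/6=-1513/515
seg 4: a=-4, c=M4/2=1278/515, d=(M5−M4)/(6·2)=-213/515, b=Δ4−h4·(2M4+M5)/6=356/515
t_q=39/4 → seg 3, τ=3/4; S=5+-1513/515·τ+-131/103·τ²+1933/4635·τ³=14879/6592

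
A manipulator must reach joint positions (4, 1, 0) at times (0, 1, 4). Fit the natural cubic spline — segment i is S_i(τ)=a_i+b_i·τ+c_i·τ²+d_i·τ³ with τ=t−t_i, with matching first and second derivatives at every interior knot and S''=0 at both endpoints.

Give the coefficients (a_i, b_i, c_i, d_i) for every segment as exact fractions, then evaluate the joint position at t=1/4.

Δ: Δ0=-3, Δ1=-1/3
row 1: diag=8, rhs=16; c'=3/8, d'=2
back: M1=2
M: M0=0, M1=2, M2=0
seg 0: a=4, c=M0/2=0, d=(M1−M0)/(6·1)=1/3, b=Δ0−h0·(2M0+M1)/6=-10/3
seg 1: a=1, c=M1/2=1, d=(M2−M1)/(6·3)=-1/9, b=Δ1−h1·(2M1+M2)/6=-7/3
t_q=1/4 → seg 0, τ=1/4; S=4+-10/3·τ+0·τ²+1/3·τ³=203/64

  seg 0: a=4 b=-10/3 c=0 d=1/3
  seg 1: a=1 b=-7/3 c=1 d=-1/9
S(1/4) = 203/64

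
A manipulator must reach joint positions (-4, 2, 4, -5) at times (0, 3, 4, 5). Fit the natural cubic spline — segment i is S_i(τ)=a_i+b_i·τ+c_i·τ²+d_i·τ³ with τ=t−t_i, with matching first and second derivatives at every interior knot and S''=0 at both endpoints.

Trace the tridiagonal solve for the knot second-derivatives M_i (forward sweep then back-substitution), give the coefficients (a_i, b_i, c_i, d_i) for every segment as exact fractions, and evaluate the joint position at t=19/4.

Δ: Δ0=2, Δ1=2, Δ2=-9
row 1: diag=8, rhs=0; c'=1/8, d'=0
row 2: denom=4−1·1/8=31/8; d'=(-66−1·0)/(31/8)=-528/31
back: M2=-528/31
back: M1=0−1/8·-528/31=66/31
M: M0=0, M1=66/31, M2=-528/31, M3=0
seg 0: a=-4, c=M0/2=0, d=(M1−M0)/(6·3)=11/93, b=Δ0−h0·(2M0+M1)/6=29/31
seg 1: a=2, c=M1/2=33/31, d=(M2−M1)/(6·1)=-99/31, b=Δ1−h1·(2M1+M2)/6=128/31
seg 2: a=4, c=M2/2=-264/31, d=(M3−M2)/(6·1)=88/31, b=Δ2−h2·(2M2+M3)/6=-103/31
t_q=19/4 → seg 2, τ=3/4; S=4+-103/31·τ+-264/31·τ²+88/31·τ³=-517/248

  seg 0: a=-4 b=29/31 c=0 d=11/93
  seg 1: a=2 b=128/31 c=33/31 d=-99/31
  seg 2: a=4 b=-103/31 c=-264/31 d=88/31
S(19/4) = -517/248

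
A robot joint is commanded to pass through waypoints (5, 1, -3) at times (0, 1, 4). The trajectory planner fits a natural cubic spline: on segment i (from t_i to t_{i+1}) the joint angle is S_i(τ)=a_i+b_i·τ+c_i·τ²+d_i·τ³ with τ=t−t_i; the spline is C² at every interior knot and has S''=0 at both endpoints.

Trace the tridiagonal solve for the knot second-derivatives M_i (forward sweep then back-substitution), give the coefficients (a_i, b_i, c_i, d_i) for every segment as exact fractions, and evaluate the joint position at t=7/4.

  seg 0: a=5 b=-13/3 c=0 d=1/3
  seg 1: a=1 b=-10/3 c=1 d=-1/9
S(7/4) = -63/64

Δ: Δ0=-4, Δ1=-4/3
row 1: diag=8, rhs=16; c'=3/8, d'=2
back: M1=2
M: M0=0, M1=2, M2=0
seg 0: a=5, c=M0/2=0, d=(M1−M0)/(6·1)=1/3, b=Δ0−h0·(2M0+M1)/6=-13/3
seg 1: a=1, c=M1/2=1, d=(M2−M1)/(6·3)=-1/9, b=Δ1−h1·(2M1+M2)/6=-10/3
t_q=7/4 → seg 1, τ=3/4; S=1+-10/3·τ+1·τ²+-1/9·τ³=-63/64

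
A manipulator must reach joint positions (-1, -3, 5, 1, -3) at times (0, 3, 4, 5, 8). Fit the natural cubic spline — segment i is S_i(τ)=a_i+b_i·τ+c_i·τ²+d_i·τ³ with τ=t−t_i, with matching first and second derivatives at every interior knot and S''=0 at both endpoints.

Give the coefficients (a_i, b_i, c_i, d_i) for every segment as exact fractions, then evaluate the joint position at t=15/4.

Δ: Δ0=-2/3, Δ1=8, Δ2=-4, Δ3=-4/3
row 1: diag=8, rhs=52; c'=1/8, d'=13/2
row 2: denom=4−1·1/8=31/8; d'=(-72−1·13/2)/(31/8)=-628/31
row 3: denom=8−1·8/31=240/31; d'=(16−1·-628/31)/(240/31)=281/60
back: M3=281/60
back: M2=-628/31−8/31·281/60=-322/15
back: M1=13/2−1/8·-322/15=551/60
M: M0=0, M1=551/60, M2=-322/15, M3=281/60, M4=0
seg 0: a=-1, c=M0/2=0, d=(M1−M0)/(6·3)=551/1080, b=Δ0−h0·(2M0+M1)/6=-631/120
seg 1: a=-3, c=M1/2=551/120, d=(M2−M1)/(6·1)=-613/120, b=Δ1−h1·(2M1+M2)/6=511/60
seg 2: a=5, c=M2/2=-161/15, d=(M3−M2)/(6·1)=523/120, b=Δ2−h2·(2M2+M3)/6=19/8
seg 3: a=1, c=M3/2=281/120, d=(M4−M3)/(6·3)=-281/1080, b=Δ3−h3·(2M3+M4)/6=-361/60
t_q=15/4 → seg 1, τ=3/4; S=-3+511/60·τ+551/120·τ²+-613/120·τ³=9767/2560

  seg 0: a=-1 b=-631/120 c=0 d=551/1080
  seg 1: a=-3 b=511/60 c=551/120 d=-613/120
  seg 2: a=5 b=19/8 c=-161/15 d=523/120
  seg 3: a=1 b=-361/60 c=281/120 d=-281/1080
S(15/4) = 9767/2560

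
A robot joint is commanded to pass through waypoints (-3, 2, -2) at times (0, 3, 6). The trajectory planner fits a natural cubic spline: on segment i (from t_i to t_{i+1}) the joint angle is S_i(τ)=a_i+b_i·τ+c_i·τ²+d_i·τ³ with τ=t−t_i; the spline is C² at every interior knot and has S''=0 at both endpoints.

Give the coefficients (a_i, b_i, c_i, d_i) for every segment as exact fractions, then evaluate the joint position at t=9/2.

  seg 0: a=-3 b=29/12 c=0 d=-1/12
  seg 1: a=2 b=1/6 c=-3/4 d=1/12
S(9/2) = 27/32

Δ: Δ0=5/3, Δ1=-4/3
row 1: diag=12, rhs=-18; c'=1/4, d'=-3/2
back: M1=-3/2
M: M0=0, M1=-3/2, M2=0
seg 0: a=-3, c=M0/2=0, d=(M1−M0)/(6·3)=-1/12, b=Δ0−h0·(2M0+M1)/6=29/12
seg 1: a=2, c=M1/2=-3/4, d=(M2−M1)/(6·3)=1/12, b=Δ1−h1·(2M1+M2)/6=1/6
t_q=9/2 → seg 1, τ=3/2; S=2+1/6·τ+-3/4·τ²+1/12·τ³=27/32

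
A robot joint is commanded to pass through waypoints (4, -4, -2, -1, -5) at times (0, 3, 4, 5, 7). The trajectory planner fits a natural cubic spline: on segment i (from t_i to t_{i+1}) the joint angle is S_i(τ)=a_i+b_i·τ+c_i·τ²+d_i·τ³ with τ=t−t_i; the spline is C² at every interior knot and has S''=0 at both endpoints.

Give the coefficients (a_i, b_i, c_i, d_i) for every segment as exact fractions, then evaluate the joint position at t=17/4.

  seg 0: a=4 b=-2417/534 c=0 d=331/1602
  seg 1: a=-4 b=281/267 c=331/178 d=-487/534
  seg 2: a=-2 b=1087/534 c=-78/89 d=-85/534
  seg 3: a=-1 b=-52/267 c=-241/178 d=241/1068
S(17/4) = -17639/11392

Δ: Δ0=-8/3, Δ1=2, Δ2=1, Δ3=-2
row 1: diag=8, rhs=28; c'=1/8, d'=7/2
row 2: denom=4−1·1/8=31/8; d'=(-6−1·7/2)/(31/8)=-76/31
row 3: denom=6−1·8/31=178/31; d'=(-18−1·-76/31)/(178/31)=-241/89
back: M3=-241/89
back: M2=-76/31−8/31·-241/89=-156/89
back: M1=7/2−1/8·-156/89=331/89
M: M0=0, M1=331/89, M2=-156/89, M3=-241/89, M4=0
seg 0: a=4, c=M0/2=0, d=(M1−M0)/(6·3)=331/1602, b=Δ0−h0·(2M0+M1)/6=-2417/534
seg 1: a=-4, c=M1/2=331/178, d=(M2−M1)/(6·1)=-487/534, b=Δ1−h1·(2M1+M2)/6=281/267
seg 2: a=-2, c=M2/2=-78/89, d=(M3−M2)/(6·1)=-85/534, b=Δ2−h2·(2M2+M3)/6=1087/534
seg 3: a=-1, c=M3/2=-241/178, d=(M4−M3)/(6·2)=241/1068, b=Δ3−h3·(2M3+M4)/6=-52/267
t_q=17/4 → seg 2, τ=1/4; S=-2+1087/534·τ+-78/89·τ²+-85/534·τ³=-17639/11392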